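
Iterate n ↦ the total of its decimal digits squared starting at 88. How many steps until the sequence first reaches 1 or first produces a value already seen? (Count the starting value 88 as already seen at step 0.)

15

88 → 128
128 → 69
69 → 117
117 → 51
51 → 26
26 → 40
40 → 16
16 → 37
37 → 58
58 → 89
89 → 145
145 → 42
42 → 20
20 → 4
4 → 16  — 16 repeats.
That took 15 steps.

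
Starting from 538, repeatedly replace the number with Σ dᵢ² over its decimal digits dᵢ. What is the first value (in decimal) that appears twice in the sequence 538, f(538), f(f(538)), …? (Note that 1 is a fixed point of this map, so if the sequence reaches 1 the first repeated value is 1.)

145

538 → 5² + 3² + 8² = 25 + 9 + 64 = 98
98 → 9² + 8² = 81 + 64 = 145
145 → 1² + 4² + 5² = 1 + 16 + 25 = 42
42 → 4² + 2² = 16 + 4 = 20
20 → 2² + 0² = 4 + 0 = 4
4 → 4² = 16
16 → 1² + 6² = 1 + 36 = 37
37 → 3² + 7² = 9 + 49 = 58
58 → 5² + 8² = 25 + 64 = 89
89 → 8² + 9² = 64 + 81 = 145  — 145 already appeared earlier.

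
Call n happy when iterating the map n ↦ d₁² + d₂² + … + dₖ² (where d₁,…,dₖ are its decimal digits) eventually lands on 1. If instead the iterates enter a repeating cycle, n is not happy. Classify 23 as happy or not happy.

23 → 13
13 → 10
10 → 1  — reached 1.

happy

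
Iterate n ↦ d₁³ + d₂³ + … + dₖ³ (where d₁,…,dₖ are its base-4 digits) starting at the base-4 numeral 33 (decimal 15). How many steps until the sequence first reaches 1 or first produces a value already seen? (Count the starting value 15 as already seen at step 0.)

4

15 = (3,3)_4 → 3³ + 3³ = 27 + 27 = 54
54 = (3,1,2)_4 → 3³ + 1³ + 2³ = 27 + 1 + 8 = 36
36 = (2,1,0)_4 → 2³ + 1³ + 0³ = 8 + 1 + 0 = 9
9 = (2,1)_4 → 2³ + 1³ = 8 + 1 = 9  — 9 repeats.
That took 4 steps.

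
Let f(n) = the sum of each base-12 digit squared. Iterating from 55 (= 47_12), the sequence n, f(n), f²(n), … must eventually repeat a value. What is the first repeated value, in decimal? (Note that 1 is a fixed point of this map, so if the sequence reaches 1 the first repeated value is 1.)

65

55 = (4,7)_12 → 4² + 7² = 65
65 = (5,5)_12 → 5² + 5² = 50
50 = (4,2)_12 → 4² + 2² = 20
20 = (1,8)_12 → 1² + 8² = 65  — 65 already appeared earlier.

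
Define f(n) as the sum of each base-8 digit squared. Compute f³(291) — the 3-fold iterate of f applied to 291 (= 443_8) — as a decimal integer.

291 = (4,4,3)_8 → 4² + 4² + 3² = 41
41 = (5,1)_8 → 5² + 1² = 26
26 = (3,2)_8 → 3² + 2² = 13

13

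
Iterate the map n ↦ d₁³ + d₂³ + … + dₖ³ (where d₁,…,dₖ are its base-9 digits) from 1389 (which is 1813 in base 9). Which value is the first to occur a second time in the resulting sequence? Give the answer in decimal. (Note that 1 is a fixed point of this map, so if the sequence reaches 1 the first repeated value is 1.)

1389 = (1,8,1,3)_9 → 1³ + 8³ + 1³ + 3³ = 1 + 512 + 1 + 27 = 541
541 = (6,6,1)_9 → 6³ + 6³ + 1³ = 216 + 216 + 1 = 433
433 = (5,3,1)_9 → 5³ + 3³ + 1³ = 125 + 27 + 1 = 153
153 = (1,8,0)_9 → 1³ + 8³ + 0³ = 1 + 512 + 0 = 513
513 = (6,3,0)_9 → 6³ + 3³ + 0³ = 216 + 27 + 0 = 243
243 = (3,0,0)_9 → 3³ + 0³ + 0³ = 27 + 0 + 0 = 27
27 = (3,0)_9 → 3³ + 0³ = 27 + 0 = 27  — 27 already appeared earlier.

27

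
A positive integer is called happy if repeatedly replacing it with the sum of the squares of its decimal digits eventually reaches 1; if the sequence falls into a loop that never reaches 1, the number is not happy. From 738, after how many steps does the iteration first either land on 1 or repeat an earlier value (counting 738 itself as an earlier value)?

14

738 → 7² + 3² + 8² = 49 + 9 + 64 = 122
122 → 1² + 2² + 2² = 1 + 4 + 4 = 9
9 → 9² = 81
81 → 8² + 1² = 64 + 1 = 65
65 → 6² + 5² = 36 + 25 = 61
61 → 6² + 1² = 36 + 1 = 37
37 → 3² + 7² = 9 + 49 = 58
58 → 5² + 8² = 25 + 64 = 89
89 → 8² + 9² = 64 + 81 = 145
145 → 1² + 4² + 5² = 1 + 16 + 25 = 42
42 → 4² + 2² = 16 + 4 = 20
20 → 2² + 0² = 4 + 0 = 4
4 → 4² = 16
16 → 1² + 6² = 1 + 36 = 37  — 37 repeats.
That took 14 steps.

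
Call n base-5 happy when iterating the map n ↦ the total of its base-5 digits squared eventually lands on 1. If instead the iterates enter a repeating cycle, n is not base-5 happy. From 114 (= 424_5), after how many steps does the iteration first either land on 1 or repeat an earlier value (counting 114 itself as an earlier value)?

7

114 = (4,2,4)_5 → 4² + 2² + 4² = 16 + 4 + 16 = 36
36 = (1,2,1)_5 → 1² + 2² + 1² = 1 + 4 + 1 = 6
6 = (1,1)_5 → 1² + 1² = 1 + 1 = 2
2 = (2)_5 → 2² = 4
4 = (4)_5 → 4² = 16
16 = (3,1)_5 → 3² + 1² = 9 + 1 = 10
10 = (2,0)_5 → 2² + 0² = 4 + 0 = 4  — 4 repeats.
That took 7 steps.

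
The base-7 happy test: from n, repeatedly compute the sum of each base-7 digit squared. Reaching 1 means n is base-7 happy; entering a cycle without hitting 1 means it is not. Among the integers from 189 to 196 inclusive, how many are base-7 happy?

189: 189 → 45 → 45  — not base-7 happy
190: 190 → 46 → 52 → 10 → 10  — not base-7 happy
191: 191 → 49 → 1  — base-7 happy
192: 192 → 54 → 26 → 34 → 52 → 10 → 10  — not base-7 happy
193: 193 → 61 → 27 → 45 → 45  — not base-7 happy
194: 194 → 70 → 10 → 10  — not base-7 happy
195: 195 → 81 → 33 → 41 → 61 → 27 → 45 → 45  — not base-7 happy
196: 196 → 16 → 8 → 2 → 4 → 16  — not base-7 happy
base-7 happy: 191

1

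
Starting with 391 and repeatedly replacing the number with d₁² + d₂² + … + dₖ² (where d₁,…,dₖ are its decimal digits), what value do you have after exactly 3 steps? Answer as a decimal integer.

391 → 3² + 9² + 1² = 91
91 → 9² + 1² = 82
82 → 8² + 2² = 68

68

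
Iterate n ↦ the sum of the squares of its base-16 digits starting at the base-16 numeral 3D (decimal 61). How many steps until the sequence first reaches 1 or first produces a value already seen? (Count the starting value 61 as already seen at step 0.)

14

61 = (3,13)_16 → 3² + 13² = 178
178 = (11,2)_16 → 11² + 2² = 125
125 = (7,13)_16 → 7² + 13² = 218
218 = (13,10)_16 → 13² + 10² = 269
269 = (1,0,13)_16 → 1² + 0² + 13² = 170
170 = (10,10)_16 → 10² + 10² = 200
200 = (12,8)_16 → 12² + 8² = 208
208 = (13,0)_16 → 13² + 0² = 169
169 = (10,9)_16 → 10² + 9² = 181
181 = (11,5)_16 → 11² + 5² = 146
146 = (9,2)_16 → 9² + 2² = 85
85 = (5,5)_16 → 5² + 5² = 50
50 = (3,2)_16 → 3² + 2² = 13
13 = (13)_16 → 13² = 169  — 169 repeats.
That took 14 steps.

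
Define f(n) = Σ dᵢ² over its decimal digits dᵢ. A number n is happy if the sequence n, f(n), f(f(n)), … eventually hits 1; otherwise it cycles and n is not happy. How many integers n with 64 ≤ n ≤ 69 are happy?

1

64: 64 → 52 → 29 → 85 → 89 → 145 → 42 → 20 → 4 → 16 → 37 → 58 → 89  (repeats 89)
65: 65 → 61 → 37 → 58 → 89 → 145 → 42 → 20 → 4 → 16 → 37  (repeats 37)
66: 66 → 72 → 53 → 34 → 25 → 29 → 85 → 89 → 145 → 42 → 20 → 4 → 16 → 37 → 58 → 89  (repeats 89)
67: 67 → 85 → 89 → 145 → 42 → 20 → 4 → 16 → 37 → 58 → 89  (repeats 89)
68: 68 → 100 → 1  (reaches 1)
69: 69 → 117 → 51 → 26 → 40 → 16 → 37 → 58 → 89 → 145 → 42 → 20 → 4 → 16  (repeats 16)
happy: 68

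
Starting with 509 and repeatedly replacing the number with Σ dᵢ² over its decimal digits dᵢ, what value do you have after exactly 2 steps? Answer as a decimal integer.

509 → 5² + 0² + 9² = 25 + 0 + 81 = 106
106 → 1² + 0² + 6² = 1 + 0 + 36 = 37

37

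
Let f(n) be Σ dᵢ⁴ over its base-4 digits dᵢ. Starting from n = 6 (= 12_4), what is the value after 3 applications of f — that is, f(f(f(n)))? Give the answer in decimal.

6 = (1,2)_4 → 17
17 = (1,0,1)_4 → 2
2 = (2)_4 → 16

16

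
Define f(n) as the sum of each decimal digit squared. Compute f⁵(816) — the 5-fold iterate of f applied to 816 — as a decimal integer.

37

816 → 101
101 → 2
2 → 4
4 → 16
16 → 37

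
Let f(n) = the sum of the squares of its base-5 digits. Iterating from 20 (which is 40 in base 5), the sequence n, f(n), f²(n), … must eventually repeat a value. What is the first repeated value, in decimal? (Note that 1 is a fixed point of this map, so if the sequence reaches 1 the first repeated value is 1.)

20 = (4,0)_5 → 4² + 0² = 16 + 0 = 16
16 = (3,1)_5 → 3² + 1² = 9 + 1 = 10
10 = (2,0)_5 → 2² + 0² = 4 + 0 = 4
4 = (4)_5 → 4² = 16  — 16 already appeared earlier.

16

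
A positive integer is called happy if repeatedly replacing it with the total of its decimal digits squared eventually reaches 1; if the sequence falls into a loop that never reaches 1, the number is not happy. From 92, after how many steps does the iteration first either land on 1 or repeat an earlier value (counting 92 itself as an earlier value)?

10

92 → 9² + 2² = 85
85 → 8² + 5² = 89
89 → 8² + 9² = 145
145 → 1² + 4² + 5² = 42
42 → 4² + 2² = 20
20 → 2² + 0² = 4
4 → 4² = 16
16 → 1² + 6² = 37
37 → 3² + 7² = 58
58 → 5² + 8² = 89  — 89 repeats.
That took 10 steps.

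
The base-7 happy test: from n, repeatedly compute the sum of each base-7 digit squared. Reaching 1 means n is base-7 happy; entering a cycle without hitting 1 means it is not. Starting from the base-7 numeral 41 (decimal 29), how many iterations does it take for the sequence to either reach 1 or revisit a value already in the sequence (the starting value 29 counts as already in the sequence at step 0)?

29 = (4,1)_7 → 4² + 1² = 17
17 = (2,3)_7 → 2² + 3² = 13
13 = (1,6)_7 → 1² + 6² = 37
37 = (5,2)_7 → 5² + 2² = 29  — 29 repeats.
That took 4 steps.

4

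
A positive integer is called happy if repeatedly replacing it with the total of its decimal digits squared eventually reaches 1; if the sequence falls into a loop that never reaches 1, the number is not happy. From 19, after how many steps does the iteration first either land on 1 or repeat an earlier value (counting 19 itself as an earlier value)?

4

19 → 1² + 9² = 1 + 81 = 82
82 → 8² + 2² = 64 + 4 = 68
68 → 6² + 8² = 36 + 64 = 100
100 → 1² + 0² + 0² = 1 + 0 + 0 = 1  — reached 1.
That took 4 steps.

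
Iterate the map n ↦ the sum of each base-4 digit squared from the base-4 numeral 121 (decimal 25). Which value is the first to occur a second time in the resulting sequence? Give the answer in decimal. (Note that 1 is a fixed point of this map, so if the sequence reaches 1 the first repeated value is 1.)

25 = (1,2,1)_4 → 1² + 2² + 1² = 6
6 = (1,2)_4 → 1² + 2² = 5
5 = (1,1)_4 → 1² + 1² = 2
2 = (2)_4 → 2² = 4
4 = (1,0)_4 → 1² + 0² = 1  — reached the fixed point 1.
1 → 1, so 1 is the first repeated value.

1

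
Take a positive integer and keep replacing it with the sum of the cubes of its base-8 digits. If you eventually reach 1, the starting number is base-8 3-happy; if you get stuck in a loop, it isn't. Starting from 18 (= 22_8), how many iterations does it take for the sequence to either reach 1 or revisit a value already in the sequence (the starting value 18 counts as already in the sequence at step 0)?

18 = (2,2)_8 → 2³ + 2³ = 8 + 8 = 16
16 = (2,0)_8 → 2³ + 0³ = 8 + 0 = 8
8 = (1,0)_8 → 1³ + 0³ = 1 + 0 = 1  — reached 1.
That took 3 steps.

3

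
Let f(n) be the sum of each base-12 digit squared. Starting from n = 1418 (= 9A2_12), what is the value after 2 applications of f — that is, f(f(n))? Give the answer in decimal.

35

1418 = (9,10,2)_12 → 9² + 10² + 2² = 185
185 = (1,3,5)_12 → 1² + 3² + 5² = 35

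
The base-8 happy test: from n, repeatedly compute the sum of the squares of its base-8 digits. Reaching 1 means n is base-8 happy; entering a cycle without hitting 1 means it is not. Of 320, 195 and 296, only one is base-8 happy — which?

320: 320 → 25 → 10 → 5 → 25  — repeats 25 (not base-8 happy)
195: 195 → 18 → 8 → 1  — reaches 1 (base-8 happy)
296: 296 → 41 → 26 → 13 → 26  — repeats 26 (not base-8 happy)

195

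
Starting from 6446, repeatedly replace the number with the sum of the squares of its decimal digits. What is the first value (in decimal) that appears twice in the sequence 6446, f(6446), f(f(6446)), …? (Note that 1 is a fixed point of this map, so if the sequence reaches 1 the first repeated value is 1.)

89

6446 → 6² + 4² + 4² + 6² = 36 + 16 + 16 + 36 = 104
104 → 1² + 0² + 4² = 1 + 0 + 16 = 17
17 → 1² + 7² = 1 + 49 = 50
50 → 5² + 0² = 25 + 0 = 25
25 → 2² + 5² = 4 + 25 = 29
29 → 2² + 9² = 4 + 81 = 85
85 → 8² + 5² = 64 + 25 = 89
89 → 8² + 9² = 64 + 81 = 145
145 → 1² + 4² + 5² = 1 + 16 + 25 = 42
42 → 4² + 2² = 16 + 4 = 20
20 → 2² + 0² = 4 + 0 = 4
4 → 4² = 16
16 → 1² + 6² = 1 + 36 = 37
37 → 3² + 7² = 9 + 49 = 58
58 → 5² + 8² = 25 + 64 = 89  — 89 already appeared earlier.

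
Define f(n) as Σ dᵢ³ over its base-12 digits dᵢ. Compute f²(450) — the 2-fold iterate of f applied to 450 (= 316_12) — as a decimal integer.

577

450 = (3,1,6)_12 → 3³ + 1³ + 6³ = 244
244 = (1,8,4)_12 → 1³ + 8³ + 4³ = 577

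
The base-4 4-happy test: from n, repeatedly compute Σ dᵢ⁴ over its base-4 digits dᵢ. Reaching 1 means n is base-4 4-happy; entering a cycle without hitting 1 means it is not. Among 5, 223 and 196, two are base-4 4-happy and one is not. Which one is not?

5: 5 → 2 → 16 → 1  — reaches 1 (base-4 4-happy)
223: 223 → 244 → 163 → 113 → 83 → 83  — repeats 83 (not base-4 4-happy)
196: 196 → 82 → 18 → 17 → 2 → 16 → 1  — reaches 1 (base-4 4-happy)

223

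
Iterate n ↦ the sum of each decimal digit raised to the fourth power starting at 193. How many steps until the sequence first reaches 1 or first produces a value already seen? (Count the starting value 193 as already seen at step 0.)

193 → 6643
6643 → 2929
2929 → 13154
13154 → 964
964 → 8113
8113 → 4179
4179 → 9219
9219 → 13139
13139 → 6725
6725 → 4338
4338 → 4514
4514 → 1138
1138 → 4179  — 4179 repeats.
That took 13 steps.

13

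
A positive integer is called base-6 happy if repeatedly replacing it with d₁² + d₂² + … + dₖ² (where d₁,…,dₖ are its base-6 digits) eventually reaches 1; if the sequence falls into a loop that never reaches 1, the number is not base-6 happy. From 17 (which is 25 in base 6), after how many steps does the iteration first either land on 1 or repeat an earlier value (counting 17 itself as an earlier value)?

17 = (2,5)_6 → 2² + 5² = 4 + 25 = 29
29 = (4,5)_6 → 4² + 5² = 16 + 25 = 41
41 = (1,0,5)_6 → 1² + 0² + 5² = 1 + 0 + 25 = 26
26 = (4,2)_6 → 4² + 2² = 16 + 4 = 20
20 = (3,2)_6 → 3² + 2² = 9 + 4 = 13
13 = (2,1)_6 → 2² + 1² = 4 + 1 = 5
5 = (5)_6 → 5² = 25
25 = (4,1)_6 → 4² + 1² = 16 + 1 = 17  — 17 repeats.
That took 8 steps.

8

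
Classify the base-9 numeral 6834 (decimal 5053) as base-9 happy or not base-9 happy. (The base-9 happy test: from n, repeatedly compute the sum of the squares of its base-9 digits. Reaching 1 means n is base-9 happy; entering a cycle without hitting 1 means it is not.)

5053 = (6,8,3,4)_9 → 6² + 8² + 3² + 4² = 125
125 = (1,4,8)_9 → 1² + 4² + 8² = 81
81 = (1,0,0)_9 → 1² + 0² + 0² = 1  — reached 1.

base-9 happy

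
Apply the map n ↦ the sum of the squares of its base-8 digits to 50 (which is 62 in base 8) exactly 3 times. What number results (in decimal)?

10

50 = (6,2)_8 → 6² + 2² = 36 + 4 = 40
40 = (5,0)_8 → 5² + 0² = 25 + 0 = 25
25 = (3,1)_8 → 3² + 1² = 9 + 1 = 10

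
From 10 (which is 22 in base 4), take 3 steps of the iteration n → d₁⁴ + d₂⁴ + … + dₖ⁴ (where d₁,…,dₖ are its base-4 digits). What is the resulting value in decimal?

10 = (2,2)_4 → 2⁴ + 2⁴ = 32
32 = (2,0,0)_4 → 2⁴ + 0⁴ + 0⁴ = 16
16 = (1,0,0)_4 → 1⁴ + 0⁴ + 0⁴ = 1

1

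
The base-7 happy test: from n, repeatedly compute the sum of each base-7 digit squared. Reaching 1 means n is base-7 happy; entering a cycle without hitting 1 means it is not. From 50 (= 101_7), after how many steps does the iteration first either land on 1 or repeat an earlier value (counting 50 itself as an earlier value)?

5

50 = (1,0,1)_7 → 1² + 0² + 1² = 1 + 0 + 1 = 2
2 = (2)_7 → 2² = 4
4 = (4)_7 → 4² = 16
16 = (2,2)_7 → 2² + 2² = 4 + 4 = 8
8 = (1,1)_7 → 1² + 1² = 1 + 1 = 2  — 2 repeats.
That took 5 steps.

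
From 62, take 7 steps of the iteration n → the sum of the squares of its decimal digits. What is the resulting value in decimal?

62 → 6² + 2² = 36 + 4 = 40
40 → 4² + 0² = 16 + 0 = 16
16 → 1² + 6² = 1 + 36 = 37
37 → 3² + 7² = 9 + 49 = 58
58 → 5² + 8² = 25 + 64 = 89
89 → 8² + 9² = 64 + 81 = 145
145 → 1² + 4² + 5² = 1 + 16 + 25 = 42

42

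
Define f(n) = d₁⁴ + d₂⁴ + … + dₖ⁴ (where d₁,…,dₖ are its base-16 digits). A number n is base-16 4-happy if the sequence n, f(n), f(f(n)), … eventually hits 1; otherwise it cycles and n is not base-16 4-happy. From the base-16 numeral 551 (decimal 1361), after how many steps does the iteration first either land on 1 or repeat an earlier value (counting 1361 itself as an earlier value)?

11

1361 = (5,5,1)_16 → 5⁴ + 5⁴ + 1⁴ = 625 + 625 + 1 = 1251
1251 = (4,14,3)_16 → 4⁴ + 14⁴ + 3⁴ = 256 + 38416 + 81 = 38753
38753 = (9,7,6,1)_16 → 9⁴ + 7⁴ + 6⁴ + 1⁴ = 6561 + 2401 + 1296 + 1 = 10259
10259 = (2,8,1,3)_16 → 2⁴ + 8⁴ + 1⁴ + 3⁴ = 16 + 4096 + 1 + 81 = 4194
4194 = (1,0,6,2)_16 → 1⁴ + 0⁴ + 6⁴ + 2⁴ = 1 + 0 + 1296 + 16 = 1313
1313 = (5,2,1)_16 → 5⁴ + 2⁴ + 1⁴ = 625 + 16 + 1 = 642
642 = (2,8,2)_16 → 2⁴ + 8⁴ + 2⁴ = 16 + 4096 + 16 = 4128
4128 = (1,0,2,0)_16 → 1⁴ + 0⁴ + 2⁴ + 0⁴ = 1 + 0 + 16 + 0 = 17
17 = (1,1)_16 → 1⁴ + 1⁴ = 1 + 1 = 2
2 = (2)_16 → 2⁴ = 16
16 = (1,0)_16 → 1⁴ + 0⁴ = 1 + 0 = 1  — reached 1.
That took 11 steps.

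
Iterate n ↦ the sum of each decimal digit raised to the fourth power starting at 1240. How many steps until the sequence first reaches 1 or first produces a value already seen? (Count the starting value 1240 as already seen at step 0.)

11

1240 → 273
273 → 2498
2498 → 10929
10929 → 13139
13139 → 6725
6725 → 4338
4338 → 4514
4514 → 1138
1138 → 4179
4179 → 9219
9219 → 13139  — 13139 repeats.
That took 11 steps.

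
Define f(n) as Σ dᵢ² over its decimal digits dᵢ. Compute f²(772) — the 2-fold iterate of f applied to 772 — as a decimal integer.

772 → 7² + 7² + 2² = 102
102 → 1² + 0² + 2² = 5

5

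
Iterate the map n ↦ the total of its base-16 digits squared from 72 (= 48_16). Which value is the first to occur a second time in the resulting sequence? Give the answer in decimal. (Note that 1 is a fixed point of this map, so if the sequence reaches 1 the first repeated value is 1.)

72 = (4,8)_16 → 80
80 = (5,0)_16 → 25
25 = (1,9)_16 → 82
82 = (5,2)_16 → 29
29 = (1,13)_16 → 170
170 = (10,10)_16 → 200
200 = (12,8)_16 → 208
208 = (13,0)_16 → 169
169 = (10,9)_16 → 181
181 = (11,5)_16 → 146
146 = (9,2)_16 → 85
85 = (5,5)_16 → 50
50 = (3,2)_16 → 13
13 = (13)_16 → 169  — 169 already appeared earlier.

169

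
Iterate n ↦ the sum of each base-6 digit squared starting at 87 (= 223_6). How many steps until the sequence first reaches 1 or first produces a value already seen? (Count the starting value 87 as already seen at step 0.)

87 = (2,2,3)_6 → 2² + 2² + 3² = 4 + 4 + 9 = 17
17 = (2,5)_6 → 2² + 5² = 4 + 25 = 29
29 = (4,5)_6 → 4² + 5² = 16 + 25 = 41
41 = (1,0,5)_6 → 1² + 0² + 5² = 1 + 0 + 25 = 26
26 = (4,2)_6 → 4² + 2² = 16 + 4 = 20
20 = (3,2)_6 → 3² + 2² = 9 + 4 = 13
13 = (2,1)_6 → 2² + 1² = 4 + 1 = 5
5 = (5)_6 → 5² = 25
25 = (4,1)_6 → 4² + 1² = 16 + 1 = 17  — 17 repeats.
That took 9 steps.

9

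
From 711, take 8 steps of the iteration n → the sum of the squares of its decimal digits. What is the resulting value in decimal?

711 → 7² + 1² + 1² = 51
51 → 5² + 1² = 26
26 → 2² + 6² = 40
40 → 4² + 0² = 16
16 → 1² + 6² = 37
37 → 3² + 7² = 58
58 → 5² + 8² = 89
89 → 8² + 9² = 145

145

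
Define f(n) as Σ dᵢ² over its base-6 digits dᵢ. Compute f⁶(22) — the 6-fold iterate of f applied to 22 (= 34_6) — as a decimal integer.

22 = (3,4)_6 → 3² + 4² = 9 + 16 = 25
25 = (4,1)_6 → 4² + 1² = 16 + 1 = 17
17 = (2,5)_6 → 2² + 5² = 4 + 25 = 29
29 = (4,5)_6 → 4² + 5² = 16 + 25 = 41
41 = (1,0,5)_6 → 1² + 0² + 5² = 1 + 0 + 25 = 26
26 = (4,2)_6 → 4² + 2² = 16 + 4 = 20

20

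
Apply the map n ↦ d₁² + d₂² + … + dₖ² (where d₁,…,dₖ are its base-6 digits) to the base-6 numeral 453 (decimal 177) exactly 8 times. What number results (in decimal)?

20

177 = (4,5,3)_6 → 4² + 5² + 3² = 16 + 25 + 9 = 50
50 = (1,2,2)_6 → 1² + 2² + 2² = 1 + 4 + 4 = 9
9 = (1,3)_6 → 1² + 3² = 1 + 9 = 10
10 = (1,4)_6 → 1² + 4² = 1 + 16 = 17
17 = (2,5)_6 → 2² + 5² = 4 + 25 = 29
29 = (4,5)_6 → 4² + 5² = 16 + 25 = 41
41 = (1,0,5)_6 → 1² + 0² + 5² = 1 + 0 + 25 = 26
26 = (4,2)_6 → 4² + 2² = 16 + 4 = 20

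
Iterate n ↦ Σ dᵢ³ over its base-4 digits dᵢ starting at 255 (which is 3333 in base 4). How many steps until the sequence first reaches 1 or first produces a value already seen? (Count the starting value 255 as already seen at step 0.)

255 = (3,3,3,3)_4 → 3³ + 3³ + 3³ + 3³ = 108
108 = (1,2,3,0)_4 → 1³ + 2³ + 3³ + 0³ = 36
36 = (2,1,0)_4 → 2³ + 1³ + 0³ = 9
9 = (2,1)_4 → 2³ + 1³ = 9  — 9 repeats.
That took 4 steps.

4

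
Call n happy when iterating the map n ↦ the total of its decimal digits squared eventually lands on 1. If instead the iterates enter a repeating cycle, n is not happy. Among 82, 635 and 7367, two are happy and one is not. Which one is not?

7367

82: 82 → 68 → 100 → 1  — reaches 1 (happy)
635: 635 → 70 → 49 → 97 → 130 → 10 → 1  — reaches 1 (happy)
7367: 7367 → 143 → 26 → 40 → 16 → 37 → 58 → 89 → 145 → 42 → 20 → 4 → 16  — repeats 16 (not happy)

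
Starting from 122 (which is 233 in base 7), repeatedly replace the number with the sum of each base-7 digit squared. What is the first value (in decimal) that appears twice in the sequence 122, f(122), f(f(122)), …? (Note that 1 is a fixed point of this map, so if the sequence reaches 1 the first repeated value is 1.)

10

122 = (2,3,3)_7 → 2² + 3² + 3² = 22
22 = (3,1)_7 → 3² + 1² = 10
10 = (1,3)_7 → 1² + 3² = 10  — 10 already appeared earlier.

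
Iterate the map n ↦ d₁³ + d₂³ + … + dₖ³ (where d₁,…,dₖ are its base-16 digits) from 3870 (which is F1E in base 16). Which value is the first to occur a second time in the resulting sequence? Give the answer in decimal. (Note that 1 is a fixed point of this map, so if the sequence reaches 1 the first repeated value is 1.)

3870 = (15,1,14)_16 → 15³ + 1³ + 14³ = 3375 + 1 + 2744 = 6120
6120 = (1,7,14,8)_16 → 1³ + 7³ + 14³ + 8³ = 1 + 343 + 2744 + 512 = 3600
3600 = (14,1,0)_16 → 14³ + 1³ + 0³ = 2744 + 1 + 0 = 2745
2745 = (10,11,9)_16 → 10³ + 11³ + 9³ = 1000 + 1331 + 729 = 3060
3060 = (11,15,4)_16 → 11³ + 15³ + 4³ = 1331 + 3375 + 64 = 4770
4770 = (1,2,10,2)_16 → 1³ + 2³ + 10³ + 2³ = 1 + 8 + 1000 + 8 = 1017
1017 = (3,15,9)_16 → 3³ + 15³ + 9³ = 27 + 3375 + 729 = 4131
4131 = (1,0,2,3)_16 → 1³ + 0³ + 2³ + 3³ = 1 + 0 + 8 + 27 = 36
36 = (2,4)_16 → 2³ + 4³ = 8 + 64 = 72
72 = (4,8)_16 → 4³ + 8³ = 64 + 512 = 576
576 = (2,4,0)_16 → 2³ + 4³ + 0³ = 8 + 64 + 0 = 72  — 72 already appeared earlier.

72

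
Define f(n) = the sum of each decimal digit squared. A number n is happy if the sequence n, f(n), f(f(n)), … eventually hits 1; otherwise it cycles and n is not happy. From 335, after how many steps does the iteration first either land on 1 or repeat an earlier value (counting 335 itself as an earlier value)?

335 → 3² + 3² + 5² = 9 + 9 + 25 = 43
43 → 4² + 3² = 16 + 9 = 25
25 → 2² + 5² = 4 + 25 = 29
29 → 2² + 9² = 4 + 81 = 85
85 → 8² + 5² = 64 + 25 = 89
89 → 8² + 9² = 64 + 81 = 145
145 → 1² + 4² + 5² = 1 + 16 + 25 = 42
42 → 4² + 2² = 16 + 4 = 20
20 → 2² + 0² = 4 + 0 = 4
4 → 4² = 16
16 → 1² + 6² = 1 + 36 = 37
37 → 3² + 7² = 9 + 49 = 58
58 → 5² + 8² = 25 + 64 = 89  — 89 repeats.
That took 13 steps.

13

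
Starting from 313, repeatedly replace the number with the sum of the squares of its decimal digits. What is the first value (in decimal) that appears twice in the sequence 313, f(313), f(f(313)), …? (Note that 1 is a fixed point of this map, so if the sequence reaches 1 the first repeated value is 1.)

313 → 3² + 1² + 3² = 19
19 → 1² + 9² = 82
82 → 8² + 2² = 68
68 → 6² + 8² = 100
100 → 1² + 0² + 0² = 1  — reached the fixed point 1.
1 → 1, so 1 is the first repeated value.

1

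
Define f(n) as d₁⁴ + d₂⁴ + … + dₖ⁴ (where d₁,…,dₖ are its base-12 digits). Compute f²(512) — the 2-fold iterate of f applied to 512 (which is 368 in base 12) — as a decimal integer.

512 = (3,6,8)_12 → 3⁴ + 6⁴ + 8⁴ = 81 + 1296 + 4096 = 5473
5473 = (3,2,0,1)_12 → 3⁴ + 2⁴ + 0⁴ + 1⁴ = 81 + 16 + 0 + 1 = 98

98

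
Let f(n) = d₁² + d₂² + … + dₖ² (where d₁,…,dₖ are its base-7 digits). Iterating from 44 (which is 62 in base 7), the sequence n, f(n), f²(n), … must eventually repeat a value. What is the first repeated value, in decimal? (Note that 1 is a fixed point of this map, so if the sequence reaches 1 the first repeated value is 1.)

2

44 = (6,2)_7 → 40
40 = (5,5)_7 → 50
50 = (1,0,1)_7 → 2
2 = (2)_7 → 4
4 = (4)_7 → 16
16 = (2,2)_7 → 8
8 = (1,1)_7 → 2  — 2 already appeared earlier.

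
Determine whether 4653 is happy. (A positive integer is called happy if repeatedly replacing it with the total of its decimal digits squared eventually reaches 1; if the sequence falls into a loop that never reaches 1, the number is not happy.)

4653 → 4² + 6² + 5² + 3² = 86
86 → 8² + 6² = 100
100 → 1² + 0² + 0² = 1  — reached 1.

happy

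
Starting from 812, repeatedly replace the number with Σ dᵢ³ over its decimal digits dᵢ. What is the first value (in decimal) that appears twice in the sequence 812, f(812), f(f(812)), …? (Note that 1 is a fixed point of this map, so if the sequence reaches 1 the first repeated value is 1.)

371

812 → 521
521 → 134
134 → 92
92 → 737
737 → 713
713 → 371
371 → 371  — 371 already appeared earlier.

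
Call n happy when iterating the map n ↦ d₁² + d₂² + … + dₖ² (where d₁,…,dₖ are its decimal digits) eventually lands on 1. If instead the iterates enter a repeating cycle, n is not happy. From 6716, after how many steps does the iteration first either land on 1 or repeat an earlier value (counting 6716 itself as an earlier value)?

14

6716 → 6² + 7² + 1² + 6² = 122
122 → 1² + 2² + 2² = 9
9 → 9² = 81
81 → 8² + 1² = 65
65 → 6² + 5² = 61
61 → 6² + 1² = 37
37 → 3² + 7² = 58
58 → 5² + 8² = 89
89 → 8² + 9² = 145
145 → 1² + 4² + 5² = 42
42 → 4² + 2² = 20
20 → 2² + 0² = 4
4 → 4² = 16
16 → 1² + 6² = 37  — 37 repeats.
That took 14 steps.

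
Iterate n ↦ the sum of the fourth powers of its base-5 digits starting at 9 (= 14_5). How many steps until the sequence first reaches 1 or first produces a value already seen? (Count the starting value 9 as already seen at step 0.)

10

9 = (1,4)_5 → 257
257 = (2,0,1,2)_5 → 33
33 = (1,1,3)_5 → 83
83 = (3,1,3)_5 → 163
163 = (1,1,2,3)_5 → 99
99 = (3,4,4)_5 → 593
593 = (4,3,3,3)_5 → 499
499 = (3,4,4,4)_5 → 849
849 = (1,1,3,4,4)_5 → 595
595 = (4,3,4,0)_5 → 593  — 593 repeats.
That took 10 steps.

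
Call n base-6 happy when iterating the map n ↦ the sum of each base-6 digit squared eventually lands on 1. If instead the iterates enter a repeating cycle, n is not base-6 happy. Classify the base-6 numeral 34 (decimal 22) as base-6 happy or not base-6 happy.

22 = (3,4)_6 → 3² + 4² = 25
25 = (4,1)_6 → 4² + 1² = 17
17 = (2,5)_6 → 2² + 5² = 29
29 = (4,5)_6 → 4² + 5² = 41
41 = (1,0,5)_6 → 1² + 0² + 5² = 26
26 = (4,2)_6 → 4² + 2² = 20
20 = (3,2)_6 → 3² + 2² = 13
13 = (2,1)_6 → 2² + 1² = 5
5 = (5)_6 → 5² = 25  — 25 already seen; the sequence cycles without reaching 1.

not base-6 happy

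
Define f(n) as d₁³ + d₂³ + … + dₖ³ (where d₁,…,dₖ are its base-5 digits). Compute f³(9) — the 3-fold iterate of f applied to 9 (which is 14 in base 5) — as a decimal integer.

9 = (1,4)_5 → 1³ + 4³ = 1 + 64 = 65
65 = (2,3,0)_5 → 2³ + 3³ + 0³ = 8 + 27 + 0 = 35
35 = (1,2,0)_5 → 1³ + 2³ + 0³ = 1 + 8 + 0 = 9

9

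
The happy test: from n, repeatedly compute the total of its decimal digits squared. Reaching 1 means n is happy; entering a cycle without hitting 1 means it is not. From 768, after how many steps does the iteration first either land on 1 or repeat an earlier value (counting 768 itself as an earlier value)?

768 → 7² + 6² + 8² = 49 + 36 + 64 = 149
149 → 1² + 4² + 9² = 1 + 16 + 81 = 98
98 → 9² + 8² = 81 + 64 = 145
145 → 1² + 4² + 5² = 1 + 16 + 25 = 42
42 → 4² + 2² = 16 + 4 = 20
20 → 2² + 0² = 4 + 0 = 4
4 → 4² = 16
16 → 1² + 6² = 1 + 36 = 37
37 → 3² + 7² = 9 + 49 = 58
58 → 5² + 8² = 25 + 64 = 89
89 → 8² + 9² = 64 + 81 = 145  — 145 repeats.
That took 11 steps.

11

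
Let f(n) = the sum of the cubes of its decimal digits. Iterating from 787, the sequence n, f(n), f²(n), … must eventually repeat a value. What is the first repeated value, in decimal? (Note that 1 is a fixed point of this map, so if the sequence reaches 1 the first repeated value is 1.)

787 → 7³ + 8³ + 7³ = 1198
1198 → 1³ + 1³ + 9³ + 8³ = 1243
1243 → 1³ + 2³ + 4³ + 3³ = 100
100 → 1³ + 0³ + 0³ = 1  — reached the fixed point 1.
1 → 1, so 1 is the first repeated value.

1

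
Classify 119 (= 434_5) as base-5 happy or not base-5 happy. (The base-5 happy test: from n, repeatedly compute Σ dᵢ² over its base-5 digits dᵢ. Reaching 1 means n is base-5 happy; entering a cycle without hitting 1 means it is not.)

119 = (4,3,4)_5 → 4² + 3² + 4² = 41
41 = (1,3,1)_5 → 1² + 3² + 1² = 11
11 = (2,1)_5 → 2² + 1² = 5
5 = (1,0)_5 → 1² + 0² = 1  — reached 1.

base-5 happy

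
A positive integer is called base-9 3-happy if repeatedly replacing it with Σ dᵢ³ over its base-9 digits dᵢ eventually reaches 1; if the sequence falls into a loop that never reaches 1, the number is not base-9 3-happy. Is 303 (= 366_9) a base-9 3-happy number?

base-9 3-happy

303 = (3,6,6)_9 → 3³ + 6³ + 6³ = 27 + 216 + 216 = 459
459 = (5,6,0)_9 → 5³ + 6³ + 0³ = 125 + 216 + 0 = 341
341 = (4,1,8)_9 → 4³ + 1³ + 8³ = 64 + 1 + 512 = 577
577 = (7,1,1)_9 → 7³ + 1³ + 1³ = 343 + 1 + 1 = 345
345 = (4,2,3)_9 → 4³ + 2³ + 3³ = 64 + 8 + 27 = 99
99 = (1,2,0)_9 → 1³ + 2³ + 0³ = 1 + 8 + 0 = 9
9 = (1,0)_9 → 1³ + 0³ = 1 + 0 = 1  — reached 1.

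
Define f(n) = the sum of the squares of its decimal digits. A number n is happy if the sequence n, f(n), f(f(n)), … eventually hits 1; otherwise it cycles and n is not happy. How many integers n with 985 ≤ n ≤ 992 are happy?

1

985: 985 → 170 → 50 → 25 → 29 → 85 → 89 → 145 → 42 → 20 → 4 → 16 → 37 → 58 → 89  — not happy
986: 986 → 181 → 66 → 72 → 53 → 34 → 25 → 29 → 85 → 89 → 145 → 42 → 20 → 4 → 16 → 37 → 58 → 89  — not happy
987: 987 → 194 → 98 → 145 → 42 → 20 → 4 → 16 → 37 → 58 → 89 → 145  — not happy
988: 988 → 209 → 85 → 89 → 145 → 42 → 20 → 4 → 16 → 37 → 58 → 89  — not happy
989: 989 → 226 → 44 → 32 → 13 → 10 → 1  — happy
990: 990 → 162 → 41 → 17 → 50 → 25 → 29 → 85 → 89 → 145 → 42 → 20 → 4 → 16 → 37 → 58 → 89  — not happy
991: 991 → 163 → 46 → 52 → 29 → 85 → 89 → 145 → 42 → 20 → 4 → 16 → 37 → 58 → 89  — not happy
992: 992 → 166 → 73 → 58 → 89 → 145 → 42 → 20 → 4 → 16 → 37 → 58  — not happy
happy: 989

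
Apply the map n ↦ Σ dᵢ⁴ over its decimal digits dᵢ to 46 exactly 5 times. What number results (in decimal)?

9059

46 → 4⁴ + 6⁴ = 256 + 1296 = 1552
1552 → 1⁴ + 5⁴ + 5⁴ + 2⁴ = 1 + 625 + 625 + 16 = 1267
1267 → 1⁴ + 2⁴ + 6⁴ + 7⁴ = 1 + 16 + 1296 + 2401 = 3714
3714 → 3⁴ + 7⁴ + 1⁴ + 4⁴ = 81 + 2401 + 1 + 256 = 2739
2739 → 2⁴ + 7⁴ + 3⁴ + 9⁴ = 16 + 2401 + 81 + 6561 = 9059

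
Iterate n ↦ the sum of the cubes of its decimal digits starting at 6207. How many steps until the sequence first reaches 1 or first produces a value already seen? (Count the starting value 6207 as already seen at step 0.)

6207 → 6³ + 2³ + 0³ + 7³ = 216 + 8 + 0 + 343 = 567
567 → 5³ + 6³ + 7³ = 125 + 216 + 343 = 684
684 → 6³ + 8³ + 4³ = 216 + 512 + 64 = 792
792 → 7³ + 9³ + 2³ = 343 + 729 + 8 = 1080
1080 → 1³ + 0³ + 8³ + 0³ = 1 + 0 + 512 + 0 = 513
513 → 5³ + 1³ + 3³ = 125 + 1 + 27 = 153
153 → 1³ + 5³ + 3³ = 1 + 125 + 27 = 153  — 153 repeats.
That took 7 steps.

7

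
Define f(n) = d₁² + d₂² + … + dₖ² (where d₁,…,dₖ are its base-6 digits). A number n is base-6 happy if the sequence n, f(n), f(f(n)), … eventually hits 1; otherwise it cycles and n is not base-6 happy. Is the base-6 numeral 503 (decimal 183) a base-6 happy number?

not base-6 happy

183 = (5,0,3)_6 → 5² + 0² + 3² = 25 + 0 + 9 = 34
34 = (5,4)_6 → 5² + 4² = 25 + 16 = 41
41 = (1,0,5)_6 → 1² + 0² + 5² = 1 + 0 + 25 = 26
26 = (4,2)_6 → 4² + 2² = 16 + 4 = 20
20 = (3,2)_6 → 3² + 2² = 9 + 4 = 13
13 = (2,1)_6 → 2² + 1² = 4 + 1 = 5
5 = (5)_6 → 5² = 25
25 = (4,1)_6 → 4² + 1² = 16 + 1 = 17
17 = (2,5)_6 → 2² + 5² = 4 + 25 = 29
29 = (4,5)_6 → 4² + 5² = 16 + 25 = 41  — 41 already seen; the sequence cycles without reaching 1.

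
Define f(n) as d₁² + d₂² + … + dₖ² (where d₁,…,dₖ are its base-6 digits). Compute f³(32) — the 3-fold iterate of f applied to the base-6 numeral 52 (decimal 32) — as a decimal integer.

26

32 = (5,2)_6 → 5² + 2² = 25 + 4 = 29
29 = (4,5)_6 → 4² + 5² = 16 + 25 = 41
41 = (1,0,5)_6 → 1² + 0² + 5² = 1 + 0 + 25 = 26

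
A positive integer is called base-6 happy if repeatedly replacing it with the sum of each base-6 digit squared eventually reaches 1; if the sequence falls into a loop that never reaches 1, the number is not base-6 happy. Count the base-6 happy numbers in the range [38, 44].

1

38: 38 → 5 → 25 → 17 → 29 → 41 → 26 → 20 → 13 → 5  — not base-6 happy
39: 39 → 10 → 17 → 29 → 41 → 26 → 20 → 13 → 5 → 25 → 17  — not base-6 happy
40: 40 → 17 → 29 → 41 → 26 → 20 → 13 → 5 → 25 → 17  — not base-6 happy
41: 41 → 26 → 20 → 13 → 5 → 25 → 17 → 29 → 41  — not base-6 happy
42: 42 → 2 → 4 → 16 → 20 → 13 → 5 → 25 → 17 → 29 → 41 → 26 → 20  — not base-6 happy
43: 43 → 3 → 9 → 10 → 17 → 29 → 41 → 26 → 20 → 13 → 5 → 25 → 17  — not base-6 happy
44: 44 → 6 → 1  — base-6 happy
base-6 happy: 44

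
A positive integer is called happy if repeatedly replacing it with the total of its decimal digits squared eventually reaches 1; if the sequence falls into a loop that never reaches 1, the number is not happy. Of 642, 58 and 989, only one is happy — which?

989

642: 642 → 56 → 61 → 37 → 58 → 89 → 145 → 42 → 20 → 4 → 16 → 37  — repeats 37 (not happy)
58: 58 → 89 → 145 → 42 → 20 → 4 → 16 → 37 → 58  — repeats 58 (not happy)
989: 989 → 226 → 44 → 32 → 13 → 10 → 1  — reaches 1 (happy)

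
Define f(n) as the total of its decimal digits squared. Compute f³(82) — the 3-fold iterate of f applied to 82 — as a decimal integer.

1

82 → 8² + 2² = 68
68 → 6² + 8² = 100
100 → 1² + 0² + 0² = 1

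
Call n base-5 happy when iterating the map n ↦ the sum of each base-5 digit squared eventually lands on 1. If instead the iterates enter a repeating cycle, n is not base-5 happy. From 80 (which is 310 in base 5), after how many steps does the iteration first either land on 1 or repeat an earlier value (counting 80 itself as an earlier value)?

80 = (3,1,0)_5 → 3² + 1² + 0² = 9 + 1 + 0 = 10
10 = (2,0)_5 → 2² + 0² = 4 + 0 = 4
4 = (4)_5 → 4² = 16
16 = (3,1)_5 → 3² + 1² = 9 + 1 = 10  — 10 repeats.
That took 4 steps.

4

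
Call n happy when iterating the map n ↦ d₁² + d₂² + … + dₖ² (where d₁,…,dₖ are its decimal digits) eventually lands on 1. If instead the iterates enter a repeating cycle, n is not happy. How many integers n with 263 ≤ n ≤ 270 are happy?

1

263: 263 → 49 → 97 → 130 → 10 → 1  — happy
264: 264 → 56 → 61 → 37 → 58 → 89 → 145 → 42 → 20 → 4 → 16 → 37  — not happy
265: 265 → 65 → 61 → 37 → 58 → 89 → 145 → 42 → 20 → 4 → 16 → 37  — not happy
266: 266 → 76 → 85 → 89 → 145 → 42 → 20 → 4 → 16 → 37 → 58 → 89  — not happy
267: 267 → 89 → 145 → 42 → 20 → 4 → 16 → 37 → 58 → 89  — not happy
268: 268 → 104 → 17 → 50 → 25 → 29 → 85 → 89 → 145 → 42 → 20 → 4 → 16 → 37 → 58 → 89  — not happy
269: 269 → 121 → 6 → 36 → 45 → 41 → 17 → 50 → 25 → 29 → 85 → 89 → 145 → 42 → 20 → 4 → 16 → 37 → 58 → 89  — not happy
270: 270 → 53 → 34 → 25 → 29 → 85 → 89 → 145 → 42 → 20 → 4 → 16 → 37 → 58 → 89  — not happy
happy: 263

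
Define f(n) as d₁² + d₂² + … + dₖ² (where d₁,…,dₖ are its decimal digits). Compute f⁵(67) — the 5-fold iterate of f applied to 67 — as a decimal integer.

67 → 6² + 7² = 36 + 49 = 85
85 → 8² + 5² = 64 + 25 = 89
89 → 8² + 9² = 64 + 81 = 145
145 → 1² + 4² + 5² = 1 + 16 + 25 = 42
42 → 4² + 2² = 16 + 4 = 20

20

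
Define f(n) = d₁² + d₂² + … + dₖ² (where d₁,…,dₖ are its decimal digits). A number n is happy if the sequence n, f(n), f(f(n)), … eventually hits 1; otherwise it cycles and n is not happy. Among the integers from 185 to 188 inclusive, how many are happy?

1

185: 185 → 90 → 81 → 65 → 61 → 37 → 58 → 89 → 145 → 42 → 20 → 4 → 16 → 37  — not happy
186: 186 → 101 → 2 → 4 → 16 → 37 → 58 → 89 → 145 → 42 → 20 → 4  — not happy
187: 187 → 114 → 18 → 65 → 61 → 37 → 58 → 89 → 145 → 42 → 20 → 4 → 16 → 37  — not happy
188: 188 → 129 → 86 → 100 → 1  — happy
happy: 188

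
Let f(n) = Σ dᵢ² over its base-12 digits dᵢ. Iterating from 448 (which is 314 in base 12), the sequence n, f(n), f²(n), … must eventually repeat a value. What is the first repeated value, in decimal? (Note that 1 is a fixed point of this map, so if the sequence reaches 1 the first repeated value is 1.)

448 = (3,1,4)_12 → 26
26 = (2,2)_12 → 8
8 = (8)_12 → 64
64 = (5,4)_12 → 41
41 = (3,5)_12 → 34
34 = (2,10)_12 → 104
104 = (8,8)_12 → 128
128 = (10,8)_12 → 164
164 = (1,1,8)_12 → 66
66 = (5,6)_12 → 61
61 = (5,1)_12 → 26  — 26 already appeared earlier.

26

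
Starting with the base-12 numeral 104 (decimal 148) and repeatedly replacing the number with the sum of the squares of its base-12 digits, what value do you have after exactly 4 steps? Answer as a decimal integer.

148 = (1,0,4)_12 → 1² + 0² + 4² = 1 + 0 + 16 = 17
17 = (1,5)_12 → 1² + 5² = 1 + 25 = 26
26 = (2,2)_12 → 2² + 2² = 4 + 4 = 8
8 = (8)_12 → 8² = 64

64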